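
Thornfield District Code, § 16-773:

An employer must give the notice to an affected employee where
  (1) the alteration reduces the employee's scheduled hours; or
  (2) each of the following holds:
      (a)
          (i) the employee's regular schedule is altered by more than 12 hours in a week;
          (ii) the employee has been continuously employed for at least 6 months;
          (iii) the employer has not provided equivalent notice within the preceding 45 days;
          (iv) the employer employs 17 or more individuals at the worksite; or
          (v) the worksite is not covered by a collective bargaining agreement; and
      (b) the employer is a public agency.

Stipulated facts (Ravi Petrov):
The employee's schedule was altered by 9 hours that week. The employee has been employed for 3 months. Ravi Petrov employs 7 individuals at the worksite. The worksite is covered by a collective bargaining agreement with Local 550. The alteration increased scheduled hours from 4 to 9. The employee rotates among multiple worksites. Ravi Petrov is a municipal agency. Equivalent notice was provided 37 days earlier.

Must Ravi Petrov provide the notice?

No — not required.

(1) hours reduced — not met.
(i) schedule shift > 12h — not satisfied.
(ii) tenure ≥ 6 mo. — not satisfied.
(iii) no recent notice — fails.
(iv) ≥ 17 at site — not met.
(v) no CBA — fails.
So (a) is not satisfied (F OR F OR F OR F OR F).
(b) public agency — holds.
So (2) is not satisfied (F AND T).
So Overall is not satisfied (F OR F).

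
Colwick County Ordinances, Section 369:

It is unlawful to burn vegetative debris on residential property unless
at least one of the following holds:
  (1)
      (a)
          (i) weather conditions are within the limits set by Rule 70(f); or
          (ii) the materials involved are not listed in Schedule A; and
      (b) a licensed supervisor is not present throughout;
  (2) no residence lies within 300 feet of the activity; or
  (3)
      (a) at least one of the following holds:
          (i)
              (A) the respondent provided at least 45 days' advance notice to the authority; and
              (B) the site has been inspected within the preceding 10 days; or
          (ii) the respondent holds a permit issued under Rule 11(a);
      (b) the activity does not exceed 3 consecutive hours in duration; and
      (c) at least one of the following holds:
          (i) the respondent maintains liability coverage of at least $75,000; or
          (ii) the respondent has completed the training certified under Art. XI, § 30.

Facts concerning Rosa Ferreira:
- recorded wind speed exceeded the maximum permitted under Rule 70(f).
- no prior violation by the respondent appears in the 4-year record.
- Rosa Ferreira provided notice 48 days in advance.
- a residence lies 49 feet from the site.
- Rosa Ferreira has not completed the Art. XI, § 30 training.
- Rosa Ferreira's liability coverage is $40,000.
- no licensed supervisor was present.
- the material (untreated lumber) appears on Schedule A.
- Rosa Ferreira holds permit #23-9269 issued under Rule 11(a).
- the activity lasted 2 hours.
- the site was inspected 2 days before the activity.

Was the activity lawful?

No — unlawful.

(i) weather ok — fails.
(ii) not (Schedule A material) — not met.
(a) = F OR F = false.
(b) not (supervisor present) — satisfied.
(1) = F AND T = false.
(2) no residence in 300 ft — not satisfied.
(A) ≥45 days' notice — holds.
(B) site inspected — holds.
(i) = T AND T = true.
(ii) holds permit — satisfied.
(a) = T OR T = true.
(b) ≤ 3 hrs duration — satisfied.
(i) coverage ≥ $75,000 — not met.
(ii) training certified — fails.
(c) = F OR F = false.
(3): T AND T AND F → false.
So Overall is not satisfied (F OR F OR F).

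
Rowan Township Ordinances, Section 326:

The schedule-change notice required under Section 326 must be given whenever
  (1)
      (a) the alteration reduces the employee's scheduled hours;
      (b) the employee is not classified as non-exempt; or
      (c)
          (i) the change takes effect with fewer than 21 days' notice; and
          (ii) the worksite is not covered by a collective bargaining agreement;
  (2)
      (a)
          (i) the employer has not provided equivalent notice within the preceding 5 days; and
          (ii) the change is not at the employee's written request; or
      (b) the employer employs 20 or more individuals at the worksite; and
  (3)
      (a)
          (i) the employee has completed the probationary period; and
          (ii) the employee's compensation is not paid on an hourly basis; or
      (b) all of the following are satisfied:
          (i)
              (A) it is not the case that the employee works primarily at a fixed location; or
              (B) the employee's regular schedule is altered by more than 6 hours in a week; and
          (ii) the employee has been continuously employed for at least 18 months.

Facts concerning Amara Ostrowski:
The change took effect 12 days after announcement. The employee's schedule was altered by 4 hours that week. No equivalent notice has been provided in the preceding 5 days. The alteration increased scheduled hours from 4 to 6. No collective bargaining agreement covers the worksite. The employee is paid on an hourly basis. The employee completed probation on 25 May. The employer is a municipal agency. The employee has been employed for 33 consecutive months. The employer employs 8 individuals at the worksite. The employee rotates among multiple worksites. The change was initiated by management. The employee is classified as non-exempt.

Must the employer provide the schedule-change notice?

Yes — required.

(a) hours reduced — not met.
(b) not (non-exempt) — fails.
(i) < 21 days' notice — met.
(ii) no CBA — satisfied.
(c): T AND T → true.
(1): F OR F OR T → true.
(i) no recent notice — satisfied.
(ii) not employee-requested — satisfied.
(a): T AND T → true.
(b) ≥ 20 at site — not satisfied.
(2): T OR F → true.
(i) past probation — satisfied.
(ii) not (hourly-paid) — fails.
So (a) is not satisfied (T AND F).
(A) not (fixed location) — met.
(B) schedule shift > 6h — not met.
(i): T OR F → true.
(ii) tenure ≥ 18 mo. — met.
(b): T AND T → true.
(3) = F OR T = true.
Overall = T AND T AND T = true.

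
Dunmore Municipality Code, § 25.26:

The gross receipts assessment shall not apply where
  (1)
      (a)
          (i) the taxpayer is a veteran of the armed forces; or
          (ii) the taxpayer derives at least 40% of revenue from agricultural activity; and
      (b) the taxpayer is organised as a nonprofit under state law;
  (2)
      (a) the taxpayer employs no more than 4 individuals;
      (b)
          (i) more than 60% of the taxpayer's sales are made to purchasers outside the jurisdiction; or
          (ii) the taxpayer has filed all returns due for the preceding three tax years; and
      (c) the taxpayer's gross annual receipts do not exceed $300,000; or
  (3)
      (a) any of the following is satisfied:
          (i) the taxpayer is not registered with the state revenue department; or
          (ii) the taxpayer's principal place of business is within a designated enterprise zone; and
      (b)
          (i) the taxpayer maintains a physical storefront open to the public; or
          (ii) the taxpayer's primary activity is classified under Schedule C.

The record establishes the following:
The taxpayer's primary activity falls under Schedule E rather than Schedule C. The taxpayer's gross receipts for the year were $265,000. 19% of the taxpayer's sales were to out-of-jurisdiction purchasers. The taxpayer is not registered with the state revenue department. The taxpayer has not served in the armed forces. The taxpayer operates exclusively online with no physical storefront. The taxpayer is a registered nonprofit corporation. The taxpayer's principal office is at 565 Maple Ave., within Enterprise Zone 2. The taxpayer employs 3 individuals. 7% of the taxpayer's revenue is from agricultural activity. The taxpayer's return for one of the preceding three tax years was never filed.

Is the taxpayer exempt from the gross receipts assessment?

(i) veteran — fails.
(ii) ≥40% agricultural — not satisfied.
So (a) is not satisfied (F OR F).
(b) nonprofit — satisfied.
(1): F AND T → false.
(a) ≤ 4 employees — satisfied.
(i) >60% out-of-jur. sales — not met.
(ii) returns current — fails.
(b) = F OR F = false.
(c) receipts ≤ $300,000 — satisfied.
So (2) is not satisfied (T AND F AND T).
(i) not (state-registered) — holds.
(ii) in enterprise zone — satisfied.
(a): T OR T → true.
(i) has storefront — not satisfied.
(ii) Schedule C activity — not satisfied.
(b): F OR F → false.
(3) = T AND F = false.
Overall: F OR F OR F → false.

No — not exempt.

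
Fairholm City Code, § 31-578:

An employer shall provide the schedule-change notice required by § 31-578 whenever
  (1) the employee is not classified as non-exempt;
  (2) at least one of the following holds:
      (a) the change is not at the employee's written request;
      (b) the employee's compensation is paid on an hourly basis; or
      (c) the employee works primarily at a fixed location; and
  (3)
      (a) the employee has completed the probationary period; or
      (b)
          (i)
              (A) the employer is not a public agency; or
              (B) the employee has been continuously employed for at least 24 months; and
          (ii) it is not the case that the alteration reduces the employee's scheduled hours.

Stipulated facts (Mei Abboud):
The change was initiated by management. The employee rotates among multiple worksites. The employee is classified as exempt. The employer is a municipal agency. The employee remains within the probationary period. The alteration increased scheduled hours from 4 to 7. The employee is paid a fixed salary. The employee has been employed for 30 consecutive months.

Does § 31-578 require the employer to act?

(1) not (non-exempt) — holds.
(a) not employee-requested — satisfied.
(b) hourly-paid — not met.
(c) fixed location — fails.
(2): T OR F OR F → true.
(a) past probation — fails.
(A) not (public agency) — not satisfied.
(B) tenure ≥ 24 mo. — met.
So (i) is satisfied (F OR T).
(ii) not (hours reduced) — satisfied.
(b): T AND T → true.
(3) = F OR T = true.
Overall = T AND T AND T = true.

Yes — required.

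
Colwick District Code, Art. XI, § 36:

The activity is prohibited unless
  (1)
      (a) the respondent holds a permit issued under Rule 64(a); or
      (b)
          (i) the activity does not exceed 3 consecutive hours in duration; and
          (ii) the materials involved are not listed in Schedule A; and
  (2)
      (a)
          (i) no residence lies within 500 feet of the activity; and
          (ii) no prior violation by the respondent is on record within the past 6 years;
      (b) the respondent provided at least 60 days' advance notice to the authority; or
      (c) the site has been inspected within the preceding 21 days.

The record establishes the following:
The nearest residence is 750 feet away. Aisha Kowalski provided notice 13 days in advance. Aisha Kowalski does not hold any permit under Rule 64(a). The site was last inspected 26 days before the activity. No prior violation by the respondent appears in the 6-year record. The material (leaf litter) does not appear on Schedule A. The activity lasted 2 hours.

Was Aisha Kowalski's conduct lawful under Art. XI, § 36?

Yes — lawful.

(a) holds permit — not satisfied.
(i) ≤ 3 hrs duration — holds.
(ii) not (Schedule A material) — satisfied.
So (b) is satisfied (T AND T).
(1): F OR T → true.
(i) no residence in 500 ft — met.
(ii) no prior violation — satisfied.
(a): T AND T → true.
(b) ≥60 days' notice — not met.
(c) site inspected — fails.
(2) = T OR F OR F = true.
So Overall is satisfied (T AND T).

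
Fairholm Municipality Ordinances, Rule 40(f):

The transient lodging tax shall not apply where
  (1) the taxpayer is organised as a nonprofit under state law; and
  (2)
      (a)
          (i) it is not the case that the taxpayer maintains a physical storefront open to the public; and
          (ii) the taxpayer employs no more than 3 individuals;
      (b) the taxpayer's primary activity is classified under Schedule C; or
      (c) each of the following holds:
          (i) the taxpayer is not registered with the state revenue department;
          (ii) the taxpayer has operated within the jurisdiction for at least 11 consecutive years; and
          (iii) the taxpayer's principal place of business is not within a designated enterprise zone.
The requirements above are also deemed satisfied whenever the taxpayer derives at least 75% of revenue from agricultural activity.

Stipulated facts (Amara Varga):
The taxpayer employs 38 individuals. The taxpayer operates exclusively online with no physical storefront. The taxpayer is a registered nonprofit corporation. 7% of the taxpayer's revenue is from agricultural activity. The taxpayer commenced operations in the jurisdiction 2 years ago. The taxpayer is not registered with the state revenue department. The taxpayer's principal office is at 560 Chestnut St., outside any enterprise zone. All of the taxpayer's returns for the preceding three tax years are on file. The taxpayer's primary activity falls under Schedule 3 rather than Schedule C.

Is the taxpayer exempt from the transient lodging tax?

No — not exempt.

(1) nonprofit — holds.
(i) not (has storefront) — satisfied.
(ii) ≤ 3 employees — not met.
(a): T AND F → false.
(b) Schedule C activity — not met.
(i) not (state-registered) — met.
(ii) ≥ 11 yrs in jurisdiction — not met.
(iii) not (in enterprise zone) — met.
(c): T AND F AND T → false.
(2): F OR F OR F → false.
Overall = T AND F = false.
Exception (≥75% agricultural) — not satisfied.
Result: main false OR exception false → false.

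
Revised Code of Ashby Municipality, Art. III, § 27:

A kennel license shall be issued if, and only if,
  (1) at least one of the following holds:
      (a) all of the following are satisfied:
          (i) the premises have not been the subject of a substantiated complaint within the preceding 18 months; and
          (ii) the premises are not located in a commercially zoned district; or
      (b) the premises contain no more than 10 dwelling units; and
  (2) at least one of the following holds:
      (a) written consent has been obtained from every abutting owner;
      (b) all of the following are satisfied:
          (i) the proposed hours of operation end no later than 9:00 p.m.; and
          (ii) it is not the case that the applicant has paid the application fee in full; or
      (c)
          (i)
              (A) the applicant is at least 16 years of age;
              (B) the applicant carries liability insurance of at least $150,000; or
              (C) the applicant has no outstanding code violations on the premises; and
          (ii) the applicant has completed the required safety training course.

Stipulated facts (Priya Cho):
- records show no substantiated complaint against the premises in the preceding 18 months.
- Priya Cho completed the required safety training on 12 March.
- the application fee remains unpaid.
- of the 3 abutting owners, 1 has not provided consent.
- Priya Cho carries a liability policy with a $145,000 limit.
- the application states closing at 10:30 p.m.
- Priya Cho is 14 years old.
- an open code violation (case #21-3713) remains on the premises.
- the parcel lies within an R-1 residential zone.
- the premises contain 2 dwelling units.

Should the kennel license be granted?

No — denied.

(i) no complaint in 18 mo. — holds.
(ii) not (commercially zoned) — met.
So (a) is satisfied (T AND T).
(b) ≤ 10 units — met.
(1): T OR T → true.
(a) all abutters consent — not satisfied.
(i) closes by 9 p.m. — fails.
(ii) not (fee paid) — holds.
(b): F AND T → false.
(A) age ≥ 16 — fails.
(B) insurance ≥ $150,000 — not met.
(C) no code violations — not satisfied.
(i): F OR F OR F → false.
(ii) safety training — satisfied.
(c): F AND T → false.
(2) = F OR F OR F = false.
Overall = T AND F = false.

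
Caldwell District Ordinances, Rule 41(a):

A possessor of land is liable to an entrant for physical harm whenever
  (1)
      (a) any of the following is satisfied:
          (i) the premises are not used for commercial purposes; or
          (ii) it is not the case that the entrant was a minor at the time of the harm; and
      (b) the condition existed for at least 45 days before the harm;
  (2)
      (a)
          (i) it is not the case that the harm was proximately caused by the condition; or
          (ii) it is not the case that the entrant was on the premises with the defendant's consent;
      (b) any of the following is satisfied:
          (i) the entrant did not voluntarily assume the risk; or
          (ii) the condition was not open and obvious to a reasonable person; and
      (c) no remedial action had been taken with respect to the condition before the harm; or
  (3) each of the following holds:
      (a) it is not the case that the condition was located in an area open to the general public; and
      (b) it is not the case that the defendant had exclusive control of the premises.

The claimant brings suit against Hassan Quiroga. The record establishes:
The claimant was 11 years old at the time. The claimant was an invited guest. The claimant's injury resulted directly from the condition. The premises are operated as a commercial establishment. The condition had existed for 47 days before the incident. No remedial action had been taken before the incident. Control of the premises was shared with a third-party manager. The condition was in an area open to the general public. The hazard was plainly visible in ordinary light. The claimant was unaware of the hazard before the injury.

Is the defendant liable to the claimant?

No — not liable.

(i) not (commercial use) — fails.
(ii) not (entrant a minor) — not satisfied.
(a): F OR F → false.
(b) condition ≥45 days old — met.
So (1) is not satisfied (F AND T).
(i) not (proximate cause) — not satisfied.
(ii) not (consent to enter) — fails.
(a): F OR F → false.
(i) no assumed risk — satisfied.
(ii) not open/obvious — fails.
(b) = T OR F = true.
(c) no remedial action — met.
So (2) is not satisfied (F AND T AND T).
(a) not (public area) — not met.
(b) not (exclusive control) — met.
So (3) is not satisfied (F AND T).
Overall: F OR F OR F → false.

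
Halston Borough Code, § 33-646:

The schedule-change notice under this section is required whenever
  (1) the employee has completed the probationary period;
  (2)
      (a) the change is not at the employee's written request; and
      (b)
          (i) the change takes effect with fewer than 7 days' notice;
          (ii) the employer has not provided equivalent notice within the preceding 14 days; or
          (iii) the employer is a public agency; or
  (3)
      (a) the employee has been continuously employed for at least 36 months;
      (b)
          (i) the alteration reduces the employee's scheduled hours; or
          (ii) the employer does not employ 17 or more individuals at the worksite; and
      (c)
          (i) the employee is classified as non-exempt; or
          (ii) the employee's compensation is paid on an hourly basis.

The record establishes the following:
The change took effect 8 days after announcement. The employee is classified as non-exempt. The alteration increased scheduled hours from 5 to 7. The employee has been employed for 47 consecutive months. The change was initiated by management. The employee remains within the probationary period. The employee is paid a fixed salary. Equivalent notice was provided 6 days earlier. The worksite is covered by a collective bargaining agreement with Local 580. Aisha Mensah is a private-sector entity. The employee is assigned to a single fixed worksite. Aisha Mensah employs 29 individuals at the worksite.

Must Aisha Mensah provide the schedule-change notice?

No — not required.

(1) past probation — not met.
(a) not employee-requested — met.
(i) < 7 days' notice — not met.
(ii) no recent notice — not satisfied.
(iii) public agency — not satisfied.
(b): F OR F OR F → false.
(2): T AND F → false.
(a) tenure ≥ 36 mo. — holds.
(i) hours reduced — not met.
(ii) not (≥ 17 at site) — not satisfied.
So (b) is not satisfied (F OR F).
(i) non-exempt — met.
(ii) hourly-paid — fails.
(c): T OR F → true.
So (3) is not satisfied (T AND F AND T).
So Overall is not satisfied (F OR F OR F).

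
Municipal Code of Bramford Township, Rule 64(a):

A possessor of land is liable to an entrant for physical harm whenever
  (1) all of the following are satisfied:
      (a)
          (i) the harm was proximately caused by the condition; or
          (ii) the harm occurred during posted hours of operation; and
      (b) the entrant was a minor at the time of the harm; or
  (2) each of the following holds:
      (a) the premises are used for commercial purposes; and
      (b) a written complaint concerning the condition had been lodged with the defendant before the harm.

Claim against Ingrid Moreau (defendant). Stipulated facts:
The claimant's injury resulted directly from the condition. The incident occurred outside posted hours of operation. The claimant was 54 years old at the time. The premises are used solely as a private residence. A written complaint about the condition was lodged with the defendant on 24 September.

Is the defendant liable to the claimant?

(i) proximate cause — satisfied.
(ii) during posted hours — not met.
So (a) is satisfied (T OR F).
(b) entrant a minor — not met.
(1): T AND F → false.
(a) commercial use — fails.
(b) complaint lodged — met.
So (2) is not satisfied (F AND T).
Overall: F OR F → false.

No — not liable.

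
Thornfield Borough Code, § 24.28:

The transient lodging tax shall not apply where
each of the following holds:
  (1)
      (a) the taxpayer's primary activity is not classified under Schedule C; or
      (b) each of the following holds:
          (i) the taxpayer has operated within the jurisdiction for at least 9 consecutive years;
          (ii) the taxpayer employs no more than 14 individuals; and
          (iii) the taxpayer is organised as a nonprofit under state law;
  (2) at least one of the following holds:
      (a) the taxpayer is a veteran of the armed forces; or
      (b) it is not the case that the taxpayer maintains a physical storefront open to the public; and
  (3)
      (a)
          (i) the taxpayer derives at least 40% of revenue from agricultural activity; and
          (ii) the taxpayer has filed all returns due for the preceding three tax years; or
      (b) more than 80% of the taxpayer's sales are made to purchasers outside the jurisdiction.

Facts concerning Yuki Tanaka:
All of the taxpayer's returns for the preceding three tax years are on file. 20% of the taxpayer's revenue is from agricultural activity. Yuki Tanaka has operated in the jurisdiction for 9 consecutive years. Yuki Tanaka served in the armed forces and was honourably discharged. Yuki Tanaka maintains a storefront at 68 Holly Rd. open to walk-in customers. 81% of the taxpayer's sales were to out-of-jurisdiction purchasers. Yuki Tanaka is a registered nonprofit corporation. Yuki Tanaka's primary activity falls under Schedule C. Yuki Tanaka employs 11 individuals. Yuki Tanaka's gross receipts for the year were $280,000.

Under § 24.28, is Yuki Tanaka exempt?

(a) not (Schedule C activity) — not satisfied.
(i) ≥ 9 yrs in jurisdiction — holds.
(ii) ≤ 14 employees — satisfied.
(iii) nonprofit — met.
So (b) is satisfied (T AND T AND T).
So (1) is satisfied (F OR T).
(a) veteran — satisfied.
(b) not (has storefront) — not met.
(2) = T OR F = true.
(i) ≥40% agricultural — not met.
(ii) returns current — satisfied.
(a): F AND T → false.
(b) >80% out-of-jur. sales — met.
(3): F OR T → true.
Overall: T AND T AND T → true.

Yes — exempt.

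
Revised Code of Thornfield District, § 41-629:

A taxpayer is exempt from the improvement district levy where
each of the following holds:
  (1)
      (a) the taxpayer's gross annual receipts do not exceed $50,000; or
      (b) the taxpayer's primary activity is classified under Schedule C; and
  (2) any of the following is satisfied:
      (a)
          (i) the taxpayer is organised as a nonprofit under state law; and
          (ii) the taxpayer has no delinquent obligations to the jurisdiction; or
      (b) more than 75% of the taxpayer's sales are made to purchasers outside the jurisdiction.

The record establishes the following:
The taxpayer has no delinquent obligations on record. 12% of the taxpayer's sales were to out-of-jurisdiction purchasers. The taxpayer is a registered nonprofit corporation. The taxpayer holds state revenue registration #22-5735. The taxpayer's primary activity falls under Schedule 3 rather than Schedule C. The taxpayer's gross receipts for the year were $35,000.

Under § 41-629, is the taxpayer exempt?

Yes — exempt.

(a) receipts ≤ $50,000 — holds.
(b) Schedule C activity — not met.
(1): T OR F → true.
(i) nonprofit — met.
(ii) no delinquency — holds.
(a) = T AND T = true.
(b) >75% out-of-jur. sales — not met.
(2) = T OR F = true.
So Overall is satisfied (T AND T).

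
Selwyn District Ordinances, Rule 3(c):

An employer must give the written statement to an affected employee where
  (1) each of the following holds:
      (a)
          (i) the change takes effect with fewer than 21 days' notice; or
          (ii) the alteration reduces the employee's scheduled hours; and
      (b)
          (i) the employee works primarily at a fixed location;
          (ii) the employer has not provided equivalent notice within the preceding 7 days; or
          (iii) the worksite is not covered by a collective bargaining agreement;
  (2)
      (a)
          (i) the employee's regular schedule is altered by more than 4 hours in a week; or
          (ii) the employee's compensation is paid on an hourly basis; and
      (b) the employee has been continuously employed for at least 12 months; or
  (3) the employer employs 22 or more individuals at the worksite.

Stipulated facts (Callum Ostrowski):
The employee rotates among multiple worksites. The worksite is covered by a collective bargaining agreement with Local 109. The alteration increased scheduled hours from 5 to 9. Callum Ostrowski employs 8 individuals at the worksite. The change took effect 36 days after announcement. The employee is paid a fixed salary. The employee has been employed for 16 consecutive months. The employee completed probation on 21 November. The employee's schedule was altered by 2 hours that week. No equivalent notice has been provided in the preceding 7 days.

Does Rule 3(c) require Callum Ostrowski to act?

(i) < 21 days' notice — not satisfied.
(ii) hours reduced — fails.
(a): F OR F → false.
(i) fixed location — not met.
(ii) no recent notice — satisfied.
(iii) no CBA — not satisfied.
(b) = F OR T OR F = true.
(1): F AND T → false.
(i) schedule shift > 4h — fails.
(ii) hourly-paid — not met.
So (a) is not satisfied (F OR F).
(b) tenure ≥ 12 mo. — satisfied.
So (2) is not satisfied (F AND T).
(3) ≥ 22 at site — fails.
Overall = F OR F OR F = false.

No — not required.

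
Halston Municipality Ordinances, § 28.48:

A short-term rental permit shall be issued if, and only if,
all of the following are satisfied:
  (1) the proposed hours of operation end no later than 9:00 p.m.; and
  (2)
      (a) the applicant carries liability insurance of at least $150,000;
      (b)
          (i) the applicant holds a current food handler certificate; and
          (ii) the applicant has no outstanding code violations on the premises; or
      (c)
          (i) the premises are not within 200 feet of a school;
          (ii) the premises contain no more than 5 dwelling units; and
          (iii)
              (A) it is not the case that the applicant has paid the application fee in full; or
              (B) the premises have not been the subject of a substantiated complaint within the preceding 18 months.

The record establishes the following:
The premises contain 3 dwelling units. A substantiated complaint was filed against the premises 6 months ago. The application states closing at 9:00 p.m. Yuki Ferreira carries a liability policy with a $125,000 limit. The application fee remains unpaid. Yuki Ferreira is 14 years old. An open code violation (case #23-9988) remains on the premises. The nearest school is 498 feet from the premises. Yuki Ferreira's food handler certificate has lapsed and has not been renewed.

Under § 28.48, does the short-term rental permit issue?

(1) closes by 9 p.m. — satisfied.
(a) insurance ≥ $150,000 — fails.
(i) food handler cert. — not met.
(ii) no code violations — not satisfied.
(b) = F AND F = false.
(i) ≥200 ft from school — holds.
(ii) ≤ 5 units — satisfied.
(A) not (fee paid) — met.
(B) no complaint in 18 mo. — fails.
So (iii) is satisfied (T OR F).
So (c) is satisfied (T AND T AND T).
(2): F OR F OR T → true.
Overall: T AND T → true.

Yes — granted.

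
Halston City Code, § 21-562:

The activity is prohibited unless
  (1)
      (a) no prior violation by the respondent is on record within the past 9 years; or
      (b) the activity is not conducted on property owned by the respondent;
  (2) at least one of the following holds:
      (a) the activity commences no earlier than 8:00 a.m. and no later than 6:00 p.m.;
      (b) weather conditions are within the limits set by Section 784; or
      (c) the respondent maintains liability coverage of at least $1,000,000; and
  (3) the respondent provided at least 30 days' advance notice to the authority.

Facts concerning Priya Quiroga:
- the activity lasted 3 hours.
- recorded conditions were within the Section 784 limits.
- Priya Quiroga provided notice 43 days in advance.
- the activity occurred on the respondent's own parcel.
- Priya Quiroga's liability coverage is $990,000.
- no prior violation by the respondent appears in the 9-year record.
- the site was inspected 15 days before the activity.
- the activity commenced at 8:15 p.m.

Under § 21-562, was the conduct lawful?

Yes — lawful.

(a) no prior violation — satisfied.
(b) not (own property) — not met.
(1): T OR F → true.
(a) start within hours — not satisfied.
(b) weather ok — satisfied.
(c) coverage ≥ $1,000,000 — not met.
(2) = F OR T OR F = true.
(3) ≥30 days' notice — holds.
Overall: T AND T AND T → true.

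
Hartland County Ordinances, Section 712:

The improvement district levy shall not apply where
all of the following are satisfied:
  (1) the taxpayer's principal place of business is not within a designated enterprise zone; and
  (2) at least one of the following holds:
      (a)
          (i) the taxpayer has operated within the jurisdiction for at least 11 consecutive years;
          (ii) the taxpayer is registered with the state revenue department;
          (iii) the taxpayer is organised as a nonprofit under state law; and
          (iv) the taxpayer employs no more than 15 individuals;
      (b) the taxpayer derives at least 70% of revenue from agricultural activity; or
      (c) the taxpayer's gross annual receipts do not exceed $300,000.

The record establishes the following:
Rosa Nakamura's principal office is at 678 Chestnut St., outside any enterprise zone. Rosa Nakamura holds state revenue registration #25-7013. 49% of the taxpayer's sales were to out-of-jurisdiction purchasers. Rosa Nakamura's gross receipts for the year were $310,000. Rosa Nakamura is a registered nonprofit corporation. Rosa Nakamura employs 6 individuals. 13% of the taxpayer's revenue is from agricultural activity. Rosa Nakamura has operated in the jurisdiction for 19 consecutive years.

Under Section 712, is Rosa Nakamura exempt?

(1) not (in enterprise zone) — satisfied.
(i) ≥ 11 yrs in jurisdiction — met.
(ii) state-registered — met.
(iii) nonprofit — met.
(iv) ≤ 15 employees — satisfied.
(a) = T AND T AND T AND T = true.
(b) ≥70% agricultural — not met.
(c) receipts ≤ $300,000 — not satisfied.
(2): T OR F OR F → true.
So Overall is satisfied (T AND T).

Yes — exempt.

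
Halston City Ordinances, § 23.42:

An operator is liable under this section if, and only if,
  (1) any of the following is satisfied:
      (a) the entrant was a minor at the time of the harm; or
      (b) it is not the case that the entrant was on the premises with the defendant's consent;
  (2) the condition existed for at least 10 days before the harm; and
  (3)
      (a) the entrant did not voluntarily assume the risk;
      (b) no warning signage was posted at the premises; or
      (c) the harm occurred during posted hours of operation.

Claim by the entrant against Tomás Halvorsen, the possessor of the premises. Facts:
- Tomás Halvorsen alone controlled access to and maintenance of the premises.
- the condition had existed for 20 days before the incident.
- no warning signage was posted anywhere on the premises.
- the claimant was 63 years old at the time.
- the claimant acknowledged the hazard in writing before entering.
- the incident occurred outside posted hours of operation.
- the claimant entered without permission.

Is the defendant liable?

Yes — liable.

(a) entrant a minor — not met.
(b) not (consent to enter) — holds.
(1): F OR T → true.
(2) condition ≥10 days old — satisfied.
(a) no assumed risk — not met.
(b) no signage posted — holds.
(c) during posted hours — fails.
(3): F OR T OR F → true.
Overall: T AND T AND T → true.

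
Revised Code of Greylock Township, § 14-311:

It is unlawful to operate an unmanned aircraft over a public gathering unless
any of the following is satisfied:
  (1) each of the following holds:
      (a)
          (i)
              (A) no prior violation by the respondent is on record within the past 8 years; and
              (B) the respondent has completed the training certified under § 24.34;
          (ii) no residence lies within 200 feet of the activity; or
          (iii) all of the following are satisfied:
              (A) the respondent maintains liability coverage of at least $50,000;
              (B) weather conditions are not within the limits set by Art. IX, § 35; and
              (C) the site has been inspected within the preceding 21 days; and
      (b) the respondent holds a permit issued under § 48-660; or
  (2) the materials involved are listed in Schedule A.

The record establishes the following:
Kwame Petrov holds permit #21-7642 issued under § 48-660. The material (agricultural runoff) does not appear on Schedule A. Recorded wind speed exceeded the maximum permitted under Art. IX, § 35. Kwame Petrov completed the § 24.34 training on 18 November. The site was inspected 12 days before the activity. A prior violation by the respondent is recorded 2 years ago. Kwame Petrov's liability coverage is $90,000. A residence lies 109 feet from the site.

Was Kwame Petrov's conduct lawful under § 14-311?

(A) no prior violation — not satisfied.
(B) training certified — satisfied.
(i) = F AND T = false.
(ii) no residence in 200 ft — not met.
(A) coverage ≥ $50,000 — satisfied.
(B) not (weather ok) — holds.
(C) site inspected — met.
(iii) = T AND T AND T = true.
(a) = F OR F OR T = true.
(b) holds permit — met.
(1) = T AND T = true.
(2) Schedule A material — not met.
So Overall is satisfied (T OR F).

Yes — lawful.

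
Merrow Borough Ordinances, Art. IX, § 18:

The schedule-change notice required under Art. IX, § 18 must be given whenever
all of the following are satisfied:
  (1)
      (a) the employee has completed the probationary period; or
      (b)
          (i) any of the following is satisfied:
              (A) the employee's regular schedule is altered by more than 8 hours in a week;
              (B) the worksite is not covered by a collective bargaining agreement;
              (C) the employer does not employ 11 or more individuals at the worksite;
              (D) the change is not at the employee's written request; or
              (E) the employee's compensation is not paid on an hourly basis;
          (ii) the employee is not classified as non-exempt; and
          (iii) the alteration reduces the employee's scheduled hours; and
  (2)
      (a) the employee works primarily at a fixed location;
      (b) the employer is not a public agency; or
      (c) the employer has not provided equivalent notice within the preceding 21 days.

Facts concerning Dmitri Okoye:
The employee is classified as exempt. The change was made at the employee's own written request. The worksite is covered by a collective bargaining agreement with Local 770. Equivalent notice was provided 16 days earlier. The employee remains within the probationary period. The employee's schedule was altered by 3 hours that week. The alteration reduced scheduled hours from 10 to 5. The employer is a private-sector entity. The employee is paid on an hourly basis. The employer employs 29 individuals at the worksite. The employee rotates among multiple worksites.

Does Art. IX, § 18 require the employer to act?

No — not required.

(a) past probation — fails.
(A) schedule shift > 8h — not satisfied.
(B) no CBA — not met.
(C) not (≥ 11 at site) — not satisfied.
(D) not employee-requested — fails.
(E) not (hourly-paid) — not met.
(i) = F OR F OR F OR F OR F = false.
(ii) not (non-exempt) — met.
(iii) hours reduced — satisfied.
(b): F AND T AND T → false.
(1): F OR F → false.
(a) fixed location — not satisfied.
(b) not (public agency) — met.
(c) no recent notice — not satisfied.
(2): F OR T OR F → true.
So Overall is not satisfied (F AND T).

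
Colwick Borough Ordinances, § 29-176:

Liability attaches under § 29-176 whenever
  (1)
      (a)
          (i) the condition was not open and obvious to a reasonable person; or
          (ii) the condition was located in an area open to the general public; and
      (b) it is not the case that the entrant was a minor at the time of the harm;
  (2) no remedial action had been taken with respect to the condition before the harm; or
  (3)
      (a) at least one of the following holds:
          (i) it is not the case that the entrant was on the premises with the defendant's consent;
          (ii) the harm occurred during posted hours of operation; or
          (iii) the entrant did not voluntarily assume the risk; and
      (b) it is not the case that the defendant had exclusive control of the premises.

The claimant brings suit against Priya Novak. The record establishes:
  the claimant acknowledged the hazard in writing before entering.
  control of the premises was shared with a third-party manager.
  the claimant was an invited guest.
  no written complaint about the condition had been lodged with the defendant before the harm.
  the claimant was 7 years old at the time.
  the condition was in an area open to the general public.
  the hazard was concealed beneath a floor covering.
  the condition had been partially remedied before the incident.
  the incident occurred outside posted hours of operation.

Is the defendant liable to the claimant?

No — not liable.

(i) not open/obvious — met.
(ii) public area — met.
So (a) is satisfied (T OR T).
(b) not (entrant a minor) — not met.
(1): T AND F → false.
(2) no remedial action — not satisfied.
(i) not (consent to enter) — fails.
(ii) during posted hours — not satisfied.
(iii) no assumed risk — not satisfied.
(a) = F OR F OR F = false.
(b) not (exclusive control) — holds.
So (3) is not satisfied (F AND T).
Overall: F OR F OR F → false.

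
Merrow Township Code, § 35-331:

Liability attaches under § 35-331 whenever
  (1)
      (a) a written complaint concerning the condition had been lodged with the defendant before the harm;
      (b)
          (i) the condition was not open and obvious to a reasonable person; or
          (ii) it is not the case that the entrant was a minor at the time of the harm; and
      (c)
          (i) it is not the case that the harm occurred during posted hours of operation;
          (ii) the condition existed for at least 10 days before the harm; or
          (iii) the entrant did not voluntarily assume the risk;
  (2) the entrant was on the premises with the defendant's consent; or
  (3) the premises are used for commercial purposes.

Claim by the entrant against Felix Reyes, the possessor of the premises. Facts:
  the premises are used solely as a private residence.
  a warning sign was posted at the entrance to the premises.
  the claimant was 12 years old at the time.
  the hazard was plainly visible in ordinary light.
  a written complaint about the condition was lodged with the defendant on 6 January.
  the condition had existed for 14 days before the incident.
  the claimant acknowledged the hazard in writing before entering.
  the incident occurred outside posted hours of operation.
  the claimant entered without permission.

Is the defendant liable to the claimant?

(a) complaint lodged — holds.
(i) not open/obvious — fails.
(ii) not (entrant a minor) — not satisfied.
So (b) is not satisfied (F OR F).
(i) not (during posted hours) — holds.
(ii) condition ≥10 days old — holds.
(iii) no assumed risk — not met.
So (c) is satisfied (T OR T OR F).
(1) = T AND F AND T = false.
(2) consent to enter — not met.
(3) commercial use — not satisfied.
Overall = F OR F OR F = false.

No — not liable.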